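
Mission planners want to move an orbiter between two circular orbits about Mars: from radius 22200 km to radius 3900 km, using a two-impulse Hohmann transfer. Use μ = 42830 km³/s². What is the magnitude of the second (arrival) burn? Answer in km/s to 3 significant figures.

Δv₂ = 1.01 km/s

Transfer-ellipse semi-major axis a_t = (r₁ + r₂)/2 = (22200 + 3900)/2 = 13050 km.
Circular speed at r = 3900 km: v_c = √(μ/r) = 3.314 km/s.
Transfer-orbit speed at the same r (vis-viva, a = a_t): v_t = √[μ(2/r − 1/a_t)] = 4.322 km/s.
Δv₂ = |v_t − v_c| = |4.322 − 3.314| = 1.008 km/s.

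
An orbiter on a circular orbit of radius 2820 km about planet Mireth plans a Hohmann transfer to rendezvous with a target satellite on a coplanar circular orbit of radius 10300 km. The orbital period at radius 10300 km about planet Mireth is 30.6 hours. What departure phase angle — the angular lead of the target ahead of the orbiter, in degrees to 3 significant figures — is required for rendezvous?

From Kepler's third law T² = 4π²r³/μ at r = 10300 km, T = 30.6 hours = 30.6 × 3600 s = 1.1016×10^5 s: μ = 4π²r³/T² = 3554.87 km³/s².
The Hohmann ellipse has a_t = (r₁ + r₂)/2 = 6560 km.
Transfer time t = π√(a_t³/μ) = 27996 s.
The target's mean motion on its circular orbit is ω₂ = √(μ/r₂³) = 5.7037×10^-5 rad/s.
Angle swept by the target during transfer: ω₂·t = 1.5968 rad = 91.49°.
Arrival is 180° from departure on the ellipse, so φ = 180° − 91.49° = 88.5°.

φ = 88.5°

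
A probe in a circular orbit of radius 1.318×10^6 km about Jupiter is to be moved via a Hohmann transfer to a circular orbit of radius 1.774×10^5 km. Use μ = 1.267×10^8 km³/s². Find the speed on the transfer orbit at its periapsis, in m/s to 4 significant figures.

v = 35480 m/s

Semi-major axis of the transfer orbit: a_t = (1.318×10^6 + 1.774×10^5)/2 = 7.477×10^5 km.
The periapsis of the transfer ellipse is at r = 1.774×10^5 km.
Applying v² = μ(2/r − 1/a_t): v = 35.48 km/s.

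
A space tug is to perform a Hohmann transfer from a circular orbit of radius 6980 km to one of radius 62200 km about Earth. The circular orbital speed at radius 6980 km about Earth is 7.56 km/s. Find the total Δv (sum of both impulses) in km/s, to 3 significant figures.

From the circular-orbit relation v² = μ/r at r = 6980 km: μ = v²r = (7.56)² × 6980 = 3.98932×10^5 km³/s².
Semi-major axis of the transfer orbit: a_t = (6980 + 62200)/2 = 34590 km.
Circular speed at r₁: v₁ = √(μ/r₁) = √(3.98932×10^5/6980) = 7.5600 km/s.
Transfer-orbit speed at r₁ (vis-viva equation): v_p = √[μ(2/r₁ − 1/a_t)] = 10.138 km/s.
First burn Δv₁ = |v_p − v₁| = 2.578 km/s.
Circular speed at r₂: v₂ = √(μ/r₂) = 2.533 km/s.
Transfer-orbit speed at r₂: v_a = √[μ(2/r₂ − 1/a_t)] = 1.138 km/s.
Second burn Δv₂ = |v₂ − v_a| = 1.395 km/s.
Total Δv = Δv₁ + Δv₂ = 3.973 km/s.

Δv = 3.97 km/s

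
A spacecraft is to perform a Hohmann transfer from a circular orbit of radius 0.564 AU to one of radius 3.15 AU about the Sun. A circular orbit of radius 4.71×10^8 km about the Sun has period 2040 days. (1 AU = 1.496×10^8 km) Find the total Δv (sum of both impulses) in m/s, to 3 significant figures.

Δv = 19500 m/s

From Kepler's third law T² = 4π²r³/μ at r = 4.71×10^8 km, T = 2040 days = 2040 × 86400 s = 1.76256×10^8 s: μ = 4π²r³/T² = 1.32781×10^11 km³/s².
In km: r₁ = 0.564 × 1.496×10^8 = 8.43744×10^7 km; r₂ = 3.15 × 1.496×10^8 = 4.7124×10^8 km.
Transfer-ellipse semi-major axis a_t = (r₁ + r₂)/2 = (8.43744×10^7 + 4.7124×10^8)/2 = 2.778072×10^8 km.
Circular speed at r₁: v₁ = √(μ/r₁) = √(1.32781×10^11/8.43744×10^7) = 39.670 km/s.
On the transfer ellipse at r₁, v² = μ(2/r − 1/a) gives v_p = √[μ(2/r₁ − 1/a_t)] = 51.667 km/s.
First burn Δv₁ = |v_p − v₁| = 11.997 km/s.
Circular speed at r₂: v₂ = √(μ/r₂) = 16.786 km/s.
Transfer-orbit speed at r₂: v_a = √[μ(2/r₂ − 1/a_t)] = 9.2508 km/s.
Second burn Δv₂ = |v₂ − v_a| = 7.5352 km/s.
Δv = Δv₁ + Δv₂ = 11.997 + 7.5352 = 19.53 km/s.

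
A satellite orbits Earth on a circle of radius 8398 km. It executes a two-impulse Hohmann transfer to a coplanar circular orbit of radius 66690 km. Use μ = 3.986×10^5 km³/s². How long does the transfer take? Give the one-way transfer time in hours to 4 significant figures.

The Hohmann ellipse has a_t = (r₁ + r₂)/2 = 37544 km.
Transfer time t = π√(a_t³/μ) = π√((37544)³ / 3.986×10^5) = 36200 s.
Converting: 36200 s ÷ 3600 s/hour = 10.06 hours.

t = 10.06 hours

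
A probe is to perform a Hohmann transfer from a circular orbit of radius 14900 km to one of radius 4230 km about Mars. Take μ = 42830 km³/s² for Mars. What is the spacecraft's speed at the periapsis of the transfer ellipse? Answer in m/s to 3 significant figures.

Semi-major axis of the transfer orbit: a_t = (14900 + 4230)/2 = 9565 km.
At periapsis, r = 4230 km.
From the vis-viva equation, v = √[μ(2/r − 1/a_t)] = 3.971 km/s.

v = 3970 m/s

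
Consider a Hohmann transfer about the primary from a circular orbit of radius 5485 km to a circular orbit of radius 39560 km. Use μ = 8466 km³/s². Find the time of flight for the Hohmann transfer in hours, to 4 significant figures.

t = 32.06 hours

Semi-major axis of the transfer orbit: a_t = (5485 + 39560)/2 = 22522.5 km.
Transfer time t = π√(a_t³/μ) = π√((22522.5)³ / 8466) = 1.154×10^5 s.
Converting: 1.154×10^5 s ÷ 3600 s/hour = 32.06 hours.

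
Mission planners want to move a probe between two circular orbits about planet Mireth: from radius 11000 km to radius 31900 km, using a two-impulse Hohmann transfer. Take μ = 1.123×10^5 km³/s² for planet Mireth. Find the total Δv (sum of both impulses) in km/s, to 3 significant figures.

Semi-major axis of the transfer orbit: a_t = (11000 + 31900)/2 = 21450 km.
Circular speed at r₁: v₁ = √(μ/r₁) = √(1.123×10^5/11000) = 3.1952 km/s.
Transfer-orbit speed at r₁ (vis-viva): v_p = √[μ(2/r₁ − 1/a_t)] = 3.8965 km/s.
First burn Δv₁ = |v_p − v₁| = 0.7013 km/s.
Circular speed at r₂: v₂ = √(μ/r₂) = 1.876267 km/s.
Transfer-orbit speed at r₂: v_a = √[μ(2/r₂ − 1/a_t)] = 1.343622 km/s.
Second burn Δv₂ = |v₂ − v_a| = 0.5326 km/s.
Total Δv = Δv₁ + Δv₂ = 1.234 km/s.

Δv = 1.23 km/s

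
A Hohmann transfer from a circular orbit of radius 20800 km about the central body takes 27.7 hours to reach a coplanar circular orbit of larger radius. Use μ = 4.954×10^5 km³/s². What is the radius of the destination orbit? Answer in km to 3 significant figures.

r₂ = 1.38×10^5 km

Transfer time t = 27.7 hours = 99720 s, and t = π√(a_t³/μ).
So a_t = (μ t²/π²)^(1/3) = (4.954×10^5 × (99720)² / π²)^(1/3) = 79324 km.
Since a_t = (r₁ + r₂)/2, r₂ = 2a_t − r₁ = 2×79324 − 20800 = 1.37848×10^5 km.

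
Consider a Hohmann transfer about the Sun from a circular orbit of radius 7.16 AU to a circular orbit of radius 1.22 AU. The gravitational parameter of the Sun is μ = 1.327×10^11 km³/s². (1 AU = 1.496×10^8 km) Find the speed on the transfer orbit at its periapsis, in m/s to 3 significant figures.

In km: r₁ = 7.16 × 1.496×10^8 = 1.071136×10^9 km; r₂ = 1.22 × 1.496×10^8 = 1.82512×10^8 km.
Transfer-ellipse semi-major axis a_t = (r₁ + r₂)/2 = (1.071136×10^9 + 1.82512×10^8)/2 = 6.26824×10^8 km.
At periapsis, r = 1.82512×10^8 km.
Vis-viva: v = √[μ(2/r − 1/a_t)] = √[1.327×10^11 × (2/1.82512×10^8 − 1/6.26824×10^8)] = 35.25 km/s.

v = 35200 m/s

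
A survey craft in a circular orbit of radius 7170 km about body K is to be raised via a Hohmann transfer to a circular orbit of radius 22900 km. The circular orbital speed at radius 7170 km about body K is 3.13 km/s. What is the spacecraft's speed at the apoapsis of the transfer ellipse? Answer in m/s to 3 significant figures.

v = 1210 m/s

From the circular-orbit relation v² = μ/r at r = 7170 km: μ = v²r = (3.13)² × 7170 = 70243.8 km³/s².
Transfer-ellipse semi-major axis a_t = (r₁ + r₂)/2 = (7170 + 22900)/2 = 15035 km.
The apoapsis of the transfer ellipse is at r = 22900 km.
Vis-viva: v = √[μ(2/r − 1/a_t)] = √[70243.8 × (2/22900 − 1/15035)] = 1.209 km/s.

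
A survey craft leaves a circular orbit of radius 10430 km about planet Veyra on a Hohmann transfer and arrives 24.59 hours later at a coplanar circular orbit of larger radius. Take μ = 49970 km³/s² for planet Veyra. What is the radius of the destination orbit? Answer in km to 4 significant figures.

r₂ = 57780 km

Transfer time t = 24.59 hours = 88524 s, and t = π√(a_t³/μ).
So a_t = (μ t²/π²)^(1/3) = (49970 × (88524)² / π²)^(1/3) = 34107 km.
Since a_t = (r₁ + r₂)/2, r₂ = 2a_t − r₁ = 2×34107 − 10430 = 57784 km.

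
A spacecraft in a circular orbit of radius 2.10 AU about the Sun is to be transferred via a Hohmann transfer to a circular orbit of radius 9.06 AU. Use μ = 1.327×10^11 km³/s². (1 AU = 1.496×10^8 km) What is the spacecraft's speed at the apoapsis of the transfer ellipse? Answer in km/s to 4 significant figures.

In km: r₁ = 2.10 × 1.496×10^8 = 3.1416×10^8 km; r₂ = 9.06 × 1.496×10^8 = 1.355376×10^9 km.
The Hohmann ellipse has a_t = (r₁ + r₂)/2 = 8.34768×10^8 km.
The apoapsis of the transfer ellipse is at r = 1.355376×10^9 km.
From the vis-viva equation, v = √[μ(2/r − 1/a_t)] = 6.070 km/s.

v = 6.070 km/s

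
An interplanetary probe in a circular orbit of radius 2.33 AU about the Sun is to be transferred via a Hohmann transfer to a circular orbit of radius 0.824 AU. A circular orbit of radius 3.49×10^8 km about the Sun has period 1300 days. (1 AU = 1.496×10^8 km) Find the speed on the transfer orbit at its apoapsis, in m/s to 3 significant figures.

From Kepler's third law T² = 4π²r³/μ at r = 3.49×10^8 km, T = 1300 days = 1300 × 86400 s = 1.1232×10^8 s: μ = 4π²r³/T² = 1.33021×10^11 km³/s².
In km: r₁ = 2.33 × 1.496×10^8 = 3.48568×10^8 km; r₂ = 0.824 × 1.496×10^8 = 1.232704×10^8 km.
The Hohmann ellipse has a_t = (r₁ + r₂)/2 = 2.359192×10^8 km.
At apoapsis, r = 3.48568×10^8 km.
From the vis-viva equation, v = √[μ(2/r − 1/a_t)] = 14.12 km/s.

v = 14100 m/s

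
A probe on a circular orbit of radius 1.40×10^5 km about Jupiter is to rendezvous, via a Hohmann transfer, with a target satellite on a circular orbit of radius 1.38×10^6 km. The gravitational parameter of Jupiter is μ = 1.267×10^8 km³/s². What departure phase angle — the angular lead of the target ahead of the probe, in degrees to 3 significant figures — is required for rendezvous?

φ = 106°

The Hohmann ellipse has a_t = (r₁ + r₂)/2 = 7.600×10^5 km.
The half-period of the transfer ellipse is t = π√(a_t³/μ) = 1.849×10^5 s.
Target angular speed ω₂ = √(μ/r₂³) = 6.943×10^-6 rad/s.
Angle swept by the target during transfer: ω₂·t = 1.284 rad = 73.57°.
The probe traverses 180° on the transfer ellipse, so the target must lead by 180° − 73.57° = 106°.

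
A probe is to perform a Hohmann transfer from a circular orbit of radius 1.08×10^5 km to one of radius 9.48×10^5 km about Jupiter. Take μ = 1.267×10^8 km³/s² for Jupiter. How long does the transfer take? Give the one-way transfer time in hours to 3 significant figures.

Transfer-ellipse semi-major axis a_t = (r₁ + r₂)/2 = (1.080×10^5 + 9.480×10^5)/2 = 5.280×10^5 km.
Transfer time t = π√(a_t³/μ) = π√((5.280×10^5)³ / 1.267×10^8) = 1.0708×10^5 s.
Converting: 1.0708×10^5 s ÷ 3600 s/hour = 29.7 hours.

t = 29.7 hours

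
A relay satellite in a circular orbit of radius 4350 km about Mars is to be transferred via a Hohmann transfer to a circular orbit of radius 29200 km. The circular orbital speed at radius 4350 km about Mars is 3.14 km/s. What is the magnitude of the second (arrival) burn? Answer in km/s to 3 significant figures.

From the circular-orbit relation v² = μ/r at r = 4350 km: μ = v²r = (3.14)² × 4350 = 42889.3 km³/s².
Semi-major axis of the transfer orbit: a_t = (4350 + 29200)/2 = 16775 km.
Circular speed at r = 29200 km: v_c = √(μ/r) = 1.212 km/s.
Transfer-orbit speed at the same r (vis-viva, a = a_t): v_t = √[μ(2/r − 1/a_t)] = 0.6172 km/s.
Δv₂ = |v_t − v_c| = |0.6172 − 1.212| = 0.5948 km/s.

Δv₂ = 0.595 km/s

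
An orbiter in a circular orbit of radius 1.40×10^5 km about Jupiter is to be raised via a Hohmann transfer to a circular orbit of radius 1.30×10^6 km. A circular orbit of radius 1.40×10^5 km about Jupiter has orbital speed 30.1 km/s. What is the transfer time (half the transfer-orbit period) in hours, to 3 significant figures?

From the circular-orbit relation v² = μ/r at r = 1.40×10^5 km: μ = v²r = (30.1)² × 1.40×10^5 = 1.26841×10^8 km³/s².
Semi-major axis of the transfer orbit: a_t = (1.400×10^5 + 1.300×10^6)/2 = 7.200×10^5 km.
Half the transfer-orbit period gives t = π√(a_t³/μ) = 1.704×10^5 s.
Converting: 1.704×10^5 s ÷ 3600 s/hour = 47.3 hours.

t = 47.3 hours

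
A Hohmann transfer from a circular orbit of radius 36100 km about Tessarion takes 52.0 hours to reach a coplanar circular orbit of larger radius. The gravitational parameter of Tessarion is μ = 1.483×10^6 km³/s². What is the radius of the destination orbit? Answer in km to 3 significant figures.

Transfer time t = 52.0 hours = 1.872×10^5 s, and t = π√(a_t³/μ).
So a_t = (μ t²/π²)^(1/3) = (1.483×10^6 × (1.872×10^5)² / π²)^(1/3) = 1.7397×10^5 km.
Since a_t = (r₁ + r₂)/2, r₂ = 2a_t − r₁ = 2×1.7397×10^5 − 36100 = 3.1184×10^5 km.

r₂ = 3.12×10^5 km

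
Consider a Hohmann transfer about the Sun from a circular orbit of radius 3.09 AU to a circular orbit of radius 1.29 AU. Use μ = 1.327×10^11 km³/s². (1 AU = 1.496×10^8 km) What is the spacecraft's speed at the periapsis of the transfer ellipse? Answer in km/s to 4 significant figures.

In km: r₁ = 3.09 × 1.496×10^8 = 4.62264×10^8 km; r₂ = 1.29 × 1.496×10^8 = 1.92984×10^8 km.
Transfer-ellipse semi-major axis a_t = (r₁ + r₂)/2 = (4.62264×10^8 + 1.92984×10^8)/2 = 3.27624×10^8 km.
At periapsis, r = 1.92984×10^8 km.
Applying v² = μ(2/r − 1/a_t): v = 31.15 km/s.

v = 31.15 km/s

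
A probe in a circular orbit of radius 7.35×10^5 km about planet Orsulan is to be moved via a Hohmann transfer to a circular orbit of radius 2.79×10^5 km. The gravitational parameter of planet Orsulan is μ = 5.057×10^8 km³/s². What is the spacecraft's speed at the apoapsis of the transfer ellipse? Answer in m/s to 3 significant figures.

v = 19500 m/s

Semi-major axis of the transfer orbit: a_t = (7.350×10^5 + 2.790×10^5)/2 = 5.070×10^5 km.
At apoapsis, r = 7.350×10^5 km.
Applying v² = μ(2/r − 1/a_t): v = 19.46 km/s.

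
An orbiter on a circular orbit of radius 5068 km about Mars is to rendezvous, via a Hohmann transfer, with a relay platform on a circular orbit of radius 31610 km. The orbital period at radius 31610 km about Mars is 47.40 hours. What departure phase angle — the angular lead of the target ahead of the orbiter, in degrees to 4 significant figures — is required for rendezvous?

φ = 100.5°

From Kepler's third law T² = 4π²r³/μ at r = 31610 km, T = 47.40 hours = 47.40 × 3600 s = 1.7064×10^5 s: μ = 4π²r³/T² = 42822.5 km³/s².
Semi-major axis of the transfer orbit: a_t = (5068 + 31610)/2 = 18339 km.
Transfer time t = π√(a_t³/μ) = 37703 s.
The target's mean motion on its circular orbit is ω₂ = √(μ/r₂³) = 3.6821×10^-5 rad/s.
Angle swept by the target during transfer: ω₂·t = 1.3883 rad = 79.54°.
The orbiter traverses 180° on the transfer ellipse, so the target must lead by 180° − 79.54° = 100.5°.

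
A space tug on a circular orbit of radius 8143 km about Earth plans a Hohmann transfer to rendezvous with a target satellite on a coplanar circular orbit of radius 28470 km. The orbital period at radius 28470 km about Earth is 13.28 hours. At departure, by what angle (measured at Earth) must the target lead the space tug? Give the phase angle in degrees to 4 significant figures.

From Kepler's third law T² = 4π²r³/μ at r = 28470 km, T = 13.28 hours = 13.28 × 3600 s = 47808 s: μ = 4π²r³/T² = 3.98585×10^5 km³/s².
Transfer-ellipse semi-major axis a_t = (r₁ + r₂)/2 = (8143 + 28470)/2 = 18306.5 km.
Transfer time t = π√(a_t³/μ) = 12325 s.
The target's mean motion on its circular orbit is ω₂ = √(μ/r₂³) = 1.3143×10^-4 rad/s.
Angle swept by the target during transfer: ω₂·t = 1.6199 rad = 92.81°.
Arrival is 180° from departure on the ellipse, so φ = 180° − 92.81° = 87.19°.

φ = 87.19°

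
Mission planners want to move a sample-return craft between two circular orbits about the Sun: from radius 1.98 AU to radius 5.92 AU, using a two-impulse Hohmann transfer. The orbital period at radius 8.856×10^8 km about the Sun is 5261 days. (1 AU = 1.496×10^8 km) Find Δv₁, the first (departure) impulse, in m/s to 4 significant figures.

Δv₁ = 4746 m/s

From Kepler's third law T² = 4π²r³/μ at r = 8.856×10^8 km, T = 5261 days = 5261 × 86400 s = 4.545504×10^8 s: μ = 4π²r³/T² = 1.32711×10^11 km³/s².
In km: r₁ = 1.98 × 1.496×10^8 = 2.96208×10^8 km; r₂ = 5.92 × 1.496×10^8 = 8.85632×10^8 km.
The Hohmann ellipse has a_t = (r₁ + r₂)/2 = 5.9092×10^8 km.
Circular speed at r = 2.96208×10^8 km: v_c = √(μ/r) = 21.167 km/s.
Vis-viva on the transfer ellipse at r = 2.96208×10^8 km gives v_t = √[μ(2/r − 1/a_t)] = 25.913 km/s.
Δv₁ = |v_t − v_c| = |25.913 − 21.167| = 4.746 km/s.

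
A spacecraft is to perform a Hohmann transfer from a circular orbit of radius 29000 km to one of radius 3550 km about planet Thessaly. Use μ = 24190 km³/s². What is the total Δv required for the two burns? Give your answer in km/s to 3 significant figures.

The Hohmann ellipse has a_t = (r₁ + r₂)/2 = 16275 km.
At r₁ the circular-orbit speed is v₁ = √(μ/r₁) = 0.91331 km/s.
Transfer-orbit speed at r₁ (vis-viva equation): v_a = √[μ(2/r₁ − 1/a_t)] = 0.42655 km/s.
First burn Δv₁ = |v_a − v₁| = 0.4868 km/s.
At r₂, v₂ = √(μ/r₂) = 2.6104 km/s.
Transfer-orbit speed at r₂: v_p = √[μ(2/r₂ − 1/a_t)] = 3.4845 km/s.
Second burn Δv₂ = |v₂ − v_p| = 0.8741 km/s.
Δv = Δv₁ + Δv₂ = 0.4868 + 0.8741 = 1.361 km/s.

Δv = 1.36 km/s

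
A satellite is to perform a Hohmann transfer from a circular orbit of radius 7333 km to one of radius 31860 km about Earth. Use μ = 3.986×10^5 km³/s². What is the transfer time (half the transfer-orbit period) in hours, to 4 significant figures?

t = 3.792 hours

The Hohmann ellipse has a_t = (r₁ + r₂)/2 = 19596.5 km.
Half the transfer-orbit period gives t = π√(a_t³/μ) = 13650 s.
Converting: 13650 s ÷ 3600 s/hour = 3.792 hours.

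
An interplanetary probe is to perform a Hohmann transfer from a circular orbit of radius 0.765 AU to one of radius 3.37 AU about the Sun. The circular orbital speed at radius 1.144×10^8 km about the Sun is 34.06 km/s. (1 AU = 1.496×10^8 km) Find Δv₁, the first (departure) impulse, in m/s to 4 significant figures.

Δv₁ = 9423 m/s

From the circular-orbit relation v² = μ/r at r = 1.144×10^8 km: μ = v²r = (34.06)² × 1.144×10^8 = 1.32714×10^11 km³/s².
In km: r₁ = 0.765 × 1.496×10^8 = 1.14444×10^8 km; r₂ = 3.37 × 1.496×10^8 = 5.04152×10^8 km.
Semi-major axis of the transfer orbit: a_t = (1.14444×10^8 + 5.04152×10^8)/2 = 3.09298×10^8 km.
On the circular orbit at r = 1.14444×10^8 km, v_c = √(μ/r) = 34.053 km/s.
Transfer-orbit speed at the same r (vis-viva, a = a_t): v_t = √[μ(2/r − 1/a_t)] = 43.476 km/s.
Δv₁ = |v_t − v_c| = |43.476 − 34.053| = 9.423 km/s.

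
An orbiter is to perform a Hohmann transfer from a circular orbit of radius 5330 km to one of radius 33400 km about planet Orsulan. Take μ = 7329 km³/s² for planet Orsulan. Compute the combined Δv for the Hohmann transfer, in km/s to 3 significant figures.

The Hohmann ellipse has a_t = (r₁ + r₂)/2 = 19365 km.
At r₁ the circular-orbit speed is v₁ = √(μ/r₁) = 1.1726 km/s.
Transfer-orbit speed at r₁ (vis-viva equation): v_p = √[μ(2/r₁ − 1/a_t)] = 1.5400 km/s.
First burn Δv₁ = |v_p − v₁| = 0.3674 km/s.
At r₂, v₂ = √(μ/r₂) = 0.46843 km/s.
Transfer-orbit speed at r₂: v_a = √[μ(2/r₂ − 1/a_t)] = 0.24576 km/s.
Second burn Δv₂ = |v₂ − v_a| = 0.2227 km/s.
Δv = Δv₁ + Δv₂ = 0.3674 + 0.2227 = 0.5901 km/s.

Δv = 0.590 km/s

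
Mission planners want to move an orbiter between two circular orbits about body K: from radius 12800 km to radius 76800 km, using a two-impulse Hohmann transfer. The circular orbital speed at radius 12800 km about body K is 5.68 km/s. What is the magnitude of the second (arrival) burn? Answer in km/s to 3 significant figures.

From the circular-orbit relation v² = μ/r at r = 12800 km: μ = v²r = (5.68)² × 12800 = 4.12959×10^5 km³/s².
The Hohmann ellipse has a_t = (r₁ + r₂)/2 = 44800 km.
On the circular orbit at r = 76800 km, v_c = √(μ/r) = 2.3189 km/s.
Transfer-orbit speed at the same r (vis-viva, a = a_t): v_t = √[μ(2/r − 1/a_t)] = 1.2395 km/s.
Δv₂ = |v_t − v_c| = |1.2395 − 2.3189| = 1.079 km/s.

Δv₂ = 1.08 km/s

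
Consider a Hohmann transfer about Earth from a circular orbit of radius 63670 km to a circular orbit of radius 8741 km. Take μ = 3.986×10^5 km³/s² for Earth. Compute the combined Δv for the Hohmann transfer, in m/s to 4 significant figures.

The Hohmann ellipse has a_t = (r₁ + r₂)/2 = 36205.5 km.
At r₁ the circular-orbit speed is v₁ = √(μ/r₁) = 2.502 km/s.
Transfer-orbit speed at r₁ (vis-viva): v_a = √[μ(2/r₁ − 1/a_t)] = 1.229 km/s.
First burn Δv₁ = |v_a − v₁| = 1.273 km/s.
At r₂, v₂ = √(μ/r₂) = 6.753 km/s.
Transfer-orbit speed at r₂: v_p = √[μ(2/r₂ − 1/a_t)] = 8.955 km/s.
Second burn Δv₂ = |v₂ − v_p| = 2.202 km/s.
Total Δv = Δv₁ + Δv₂ = 3.475 km/s.

Δv = 3475 m/s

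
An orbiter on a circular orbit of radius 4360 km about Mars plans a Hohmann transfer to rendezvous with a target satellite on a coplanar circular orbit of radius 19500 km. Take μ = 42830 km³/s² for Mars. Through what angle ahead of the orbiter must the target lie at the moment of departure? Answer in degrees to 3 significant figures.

φ = 93.9°

Transfer-ellipse semi-major axis a_t = (r₁ + r₂)/2 = (4360 + 19500)/2 = 11930 km.
Transfer time t = π√(a_t³/μ) = 19780.465 s.
The target's mean motion on its circular orbit is ω₂ = √(μ/r₂³) = 7.6001492×10^-5 rad/s.
Angle swept by the target during transfer: ω₂·t = 1.50334 rad = 86.14°.
The orbiter traverses 180° on the transfer ellipse, so the target must lead by 180° − 86.14° = 93.9°.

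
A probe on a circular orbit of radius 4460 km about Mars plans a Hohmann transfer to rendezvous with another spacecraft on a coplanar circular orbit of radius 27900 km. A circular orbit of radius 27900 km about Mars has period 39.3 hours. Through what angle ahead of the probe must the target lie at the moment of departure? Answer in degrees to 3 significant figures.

φ = 101°

From Kepler's third law T² = 4π²r³/μ at r = 27900 km, T = 39.3 hours = 39.3 × 3600 s = 1.4148×10^5 s: μ = 4π²r³/T² = 42833.4 km³/s².
Semi-major axis of the transfer orbit: a_t = (4460 + 27900)/2 = 16180 km.
The half-period of the transfer ellipse is t = π√(a_t³/μ) = 31240 s.
Target angular speed ω₂ = √(μ/r₂³) = 4.441×10^-5 rad/s.
Angle swept by the target during transfer: ω₂·t = 1.3874 rad = 79.49°.
Arrival is 180° from departure on the ellipse, so φ = 180° − 79.49° = 101°.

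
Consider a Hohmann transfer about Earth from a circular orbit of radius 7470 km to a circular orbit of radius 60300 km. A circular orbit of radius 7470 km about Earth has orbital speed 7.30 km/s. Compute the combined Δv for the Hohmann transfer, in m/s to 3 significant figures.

From the circular-orbit relation v² = μ/r at r = 7470 km: μ = v²r = (7.30)² × 7470 = 3.98076×10^5 km³/s².
The Hohmann ellipse has a_t = (r₁ + r₂)/2 = 33885 km.
At r₁ the circular-orbit speed is v₁ = √(μ/r₁) = 7.300 km/s.
Transfer-orbit speed at r₁ (vis-viva): v_p = √[μ(2/r₁ − 1/a_t)] = 9.738 km/s.
First burn Δv₁ = |v_p − v₁| = 2.438 km/s.
At r₂, v₂ = √(μ/r₂) = 2.569 km/s.
Transfer-orbit speed at r₂: v_a = √[μ(2/r₂ − 1/a_t)] = 1.206 km/s.
Second burn Δv₂ = |v₂ − v_a| = 1.363 km/s.
Total Δv = Δv₁ + Δv₂ = 3.801 km/s.

Δv = 3800 m/s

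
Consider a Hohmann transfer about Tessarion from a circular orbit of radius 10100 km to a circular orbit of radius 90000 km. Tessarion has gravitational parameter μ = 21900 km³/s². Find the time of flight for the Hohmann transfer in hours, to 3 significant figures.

Semi-major axis of the transfer orbit: a_t = (10100 + 90000)/2 = 50050 km.
By Kepler's third law the transfer-orbit period is T = 2π√(a_t³/μ), so t = T/2 = 2.377×10^5 s.
Converting: 2.377×10^5 s ÷ 3600 s/hour = 66.0 hours.

t = 66.0 hours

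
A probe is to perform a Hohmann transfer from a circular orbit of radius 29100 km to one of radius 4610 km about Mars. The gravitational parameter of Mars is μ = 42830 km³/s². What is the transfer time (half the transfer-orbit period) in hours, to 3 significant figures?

Transfer-ellipse semi-major axis a_t = (r₁ + r₂)/2 = (29100 + 4610)/2 = 16855 km.
By Kepler's third law the transfer-orbit period is T = 2π√(a_t³/μ), so t = T/2 = 33220 s.
Converting: 33220 s ÷ 3600 s/hour = 9.23 hours.

t = 9.23 hours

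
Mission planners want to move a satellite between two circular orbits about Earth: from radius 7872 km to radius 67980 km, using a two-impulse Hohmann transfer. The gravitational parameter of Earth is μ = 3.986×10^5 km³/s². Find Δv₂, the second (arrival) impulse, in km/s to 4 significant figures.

The Hohmann ellipse has a_t = (r₁ + r₂)/2 = 37926 km.
Circular speed at r = 67980 km: v_c = √(μ/r) = 2.421 km/s.
Transfer-orbit speed at the same r (vis-viva, a = a_t): v_t = √[μ(2/r − 1/a_t)] = 1.103 km/s.
Δv₂ = |v_t − v_c| = |1.103 − 2.421| = 1.318 km/s.

Δv₂ = 1.318 km/s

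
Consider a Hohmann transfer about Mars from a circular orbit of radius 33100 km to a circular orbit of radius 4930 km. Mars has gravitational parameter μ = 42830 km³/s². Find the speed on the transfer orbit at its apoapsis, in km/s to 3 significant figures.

The Hohmann ellipse has a_t = (r₁ + r₂)/2 = 19015 km.
The apoapsis of the transfer ellipse is at r = 33100 km.
From the vis-viva equation, v = √[μ(2/r − 1/a_t)] = 0.5792 km/s.

v = 0.579 km/s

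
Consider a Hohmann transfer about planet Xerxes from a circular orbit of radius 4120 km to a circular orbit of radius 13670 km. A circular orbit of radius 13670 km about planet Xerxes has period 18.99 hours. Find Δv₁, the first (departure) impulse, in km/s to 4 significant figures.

From Kepler's third law T² = 4π²r³/μ at r = 13670 km, T = 18.99 hours = 18.99 × 3600 s = 68364 s: μ = 4π²r³/T² = 21578.0 km³/s².
Semi-major axis of the transfer orbit: a_t = (4120 + 13670)/2 = 8895 km.
On the circular orbit at r = 4120 km, v_c = √(μ/r) = 2.28853 km/s.
Vis-viva on the transfer ellipse at r = 4120 km gives v_t = √[μ(2/r − 1/a_t)] = 2.83706 km/s.
Δv₁ = |v_t − v_c| = |2.83706 − 2.28853| = 0.5485 km/s.

Δv₁ = 0.5485 km/s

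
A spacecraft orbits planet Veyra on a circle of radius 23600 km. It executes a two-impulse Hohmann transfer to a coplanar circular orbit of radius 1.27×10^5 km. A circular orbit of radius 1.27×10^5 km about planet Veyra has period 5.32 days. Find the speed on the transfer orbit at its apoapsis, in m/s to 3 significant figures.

From Kepler's third law T² = 4π²r³/μ at r = 1.27×10^5 km, T = 5.32 days = 5.32 × 86400 s = 4.59648×10^5 s: μ = 4π²r³/T² = 3.82754×10^5 km³/s².
The Hohmann ellipse has a_t = (r₁ + r₂)/2 = 75300 km.
At apoapsis, r = 1.270×10^5 km.
Applying v² = μ(2/r − 1/a_t): v = 0.9719 km/s.

v = 972 m/s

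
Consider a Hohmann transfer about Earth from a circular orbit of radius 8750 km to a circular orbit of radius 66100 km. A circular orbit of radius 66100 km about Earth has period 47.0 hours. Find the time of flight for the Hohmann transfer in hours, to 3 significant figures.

From Kepler's third law T² = 4π²r³/μ at r = 66100 km, T = 47.0 hours = 47.0 × 3600 s = 1.692×10^5 s: μ = 4π²r³/T² = 3.98257×10^5 km³/s².
Semi-major axis of the transfer orbit: a_t = (8750 + 66100)/2 = 37425 km.
Transfer time t = π√(a_t³/μ) = π√((37425)³ / 3.98257×10^5) = 36040 s.
Converting: 36040 s ÷ 3600 s/hour = 10.0 hours.

t = 10.0 hours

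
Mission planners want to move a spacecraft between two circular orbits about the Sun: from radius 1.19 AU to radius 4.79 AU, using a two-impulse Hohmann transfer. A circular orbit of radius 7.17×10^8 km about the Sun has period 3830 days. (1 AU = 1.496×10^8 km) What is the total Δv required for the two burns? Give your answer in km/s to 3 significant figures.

Δv = 12.3 km/s

From Kepler's third law T² = 4π²r³/μ at r = 7.17×10^8 km, T = 3830 days = 3830 × 86400 s = 3.30912×10^8 s: μ = 4π²r³/T² = 1.32890×10^11 km³/s².
In km: r₁ = 1.19 × 1.496×10^8 = 1.78024×10^8 km; r₂ = 4.79 × 1.496×10^8 = 7.16584×10^8 km.
Transfer-ellipse semi-major axis a_t = (r₁ + r₂)/2 = (1.78024×10^8 + 7.16584×10^8)/2 = 4.47304×10^8 km.
At r₁ the circular-orbit speed is v₁ = √(μ/r₁) = 27.322 km/s.
On the transfer ellipse at r₁, vis-viva equation gives v_p = √[μ(2/r₁ − 1/a_t)] = 34.581 km/s.
First burn Δv₁ = |v_p − v₁| = 7.259 km/s.
At r₂, v₂ = √(μ/r₂) = 13.618 km/s.
Transfer-orbit speed at r₂: v_a = √[μ(2/r₂ − 1/a_t)] = 8.5911 km/s.
Second burn Δv₂ = |v₂ − v_a| = 5.027 km/s.
Total Δv = Δv₁ + Δv₂ = 12.29 km/s.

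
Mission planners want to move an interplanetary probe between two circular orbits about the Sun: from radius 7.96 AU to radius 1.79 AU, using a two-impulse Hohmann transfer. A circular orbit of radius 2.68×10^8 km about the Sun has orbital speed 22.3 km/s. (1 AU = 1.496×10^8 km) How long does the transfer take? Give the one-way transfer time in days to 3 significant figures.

t = 1960 days

From the circular-orbit relation v² = μ/r at r = 2.68×10^8 km: μ = v²r = (22.3)² × 2.68×10^8 = 1.33274×10^11 km³/s².
In km: r₁ = 7.96 × 1.496×10^8 = 1.190816×10^9 km; r₂ = 1.79 × 1.496×10^8 = 2.67784×10^8 km.
The Hohmann ellipse has a_t = (r₁ + r₂)/2 = 7.293×10^8 km.
By Kepler's third law the transfer-orbit period is T = 2π√(a_t³/μ), so t = T/2 = 1.695×10^8 s.
Converting: 1.695×10^8 s ÷ 86400 s/day = 1960 days.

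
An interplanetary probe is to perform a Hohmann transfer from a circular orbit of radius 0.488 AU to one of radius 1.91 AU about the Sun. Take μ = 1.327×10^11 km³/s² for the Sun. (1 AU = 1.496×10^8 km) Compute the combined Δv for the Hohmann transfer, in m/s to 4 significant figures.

In km: r₁ = 0.488 × 1.496×10^8 = 7.30048×10^7 km; r₂ = 1.91 × 1.496×10^8 = 2.85736×10^8 km.
Transfer-ellipse semi-major axis a_t = (r₁ + r₂)/2 = (7.30048×10^7 + 2.85736×10^8)/2 = 1.793704×10^8 km.
Circular speed at r₁: v₁ = √(μ/r₁) = √(1.327×10^11/7.30048×10^7) = 42.63 km/s.
Transfer-orbit speed at r₁ (vis-viva equation): v_p = √[μ(2/r₁ − 1/a_t)] = 53.81 km/s.
First burn Δv₁ = |v_p − v₁| = 11.18 km/s.
At r₂, v₂ = √(μ/r₂) = 21.550 km/s.
Transfer-orbit speed at r₂: v_a = √[μ(2/r₂ − 1/a_t)] = 13.748 km/s.
Second burn Δv₂ = |v₂ − v_a| = 7.802 km/s.
Total Δv = Δv₁ + Δv₂ = 18.98 km/s.

Δv = 18980 m/s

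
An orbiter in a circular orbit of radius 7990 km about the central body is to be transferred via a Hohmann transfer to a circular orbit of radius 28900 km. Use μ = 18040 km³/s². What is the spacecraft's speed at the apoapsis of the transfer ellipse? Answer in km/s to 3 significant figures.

v = 0.520 km/s

The Hohmann ellipse has a_t = (r₁ + r₂)/2 = 18445 km.
At apoapsis, r = 28900 km.
Applying v² = μ(2/r − 1/a_t): v = 0.5200 km/s.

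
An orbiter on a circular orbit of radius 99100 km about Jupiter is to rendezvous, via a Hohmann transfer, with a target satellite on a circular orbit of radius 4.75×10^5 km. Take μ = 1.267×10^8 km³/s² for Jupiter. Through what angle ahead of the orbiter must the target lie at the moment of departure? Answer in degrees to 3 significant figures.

φ = 95.4°

Transfer-ellipse semi-major axis a_t = (r₁ + r₂)/2 = (99100 + 4.750×10^5)/2 = 2.8705×10^5 km.
The half-period of the transfer ellipse is t = π√(a_t³/μ) = 42924 s.
The target's mean motion on its circular orbit is ω₂ = √(μ/r₂³) = 3.4383×10^-5 rad/s.
Angle swept by the target during transfer: ω₂·t = 1.4759 rad = 84.56°.
The orbiter traverses 180° on the transfer ellipse, so the target must lead by 180° − 84.56° = 95.4°.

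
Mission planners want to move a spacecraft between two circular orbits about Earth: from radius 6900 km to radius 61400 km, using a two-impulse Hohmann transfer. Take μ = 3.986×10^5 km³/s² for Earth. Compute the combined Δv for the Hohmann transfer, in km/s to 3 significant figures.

Δv = 3.99 km/s

The Hohmann ellipse has a_t = (r₁ + r₂)/2 = 34150 km.
Circular speed at r₁: v₁ = √(μ/r₁) = √(3.986×10^5/6900) = 7.600534 km/s.
On the transfer ellipse at r₁, v² = μ(2/r − 1/a) gives v_p = √[μ(2/r₁ − 1/a_t)] = 10.19138 km/s.
First burn Δv₁ = |v_p − v₁| = 2.5908 km/s.
Circular speed at r₂: v₂ = √(μ/r₂) = 2.5479 km/s.
Transfer-orbit speed at r₂: v_a = √[μ(2/r₂ − 1/a_t)] = 1.1453 km/s.
Second burn Δv₂ = |v₂ − v_a| = 1.4026 km/s.
Δv = Δv₁ + Δv₂ = 2.5908 + 1.4026 = 3.993 km/s.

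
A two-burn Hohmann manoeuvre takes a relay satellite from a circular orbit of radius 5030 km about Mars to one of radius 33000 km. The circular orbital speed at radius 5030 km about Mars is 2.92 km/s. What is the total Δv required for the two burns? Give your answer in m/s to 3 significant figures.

Δv = 1480 m/s

From the circular-orbit relation v² = μ/r at r = 5030 km: μ = v²r = (2.92)² × 5030 = 42887.8 km³/s².
The Hohmann ellipse has a_t = (r₁ + r₂)/2 = 19015 km.
Circular speed at r₁: v₁ = √(μ/r₁) = √(42887.8/5030) = 2.9200 km/s.
Transfer-orbit speed at r₁ (v² = μ(2/r − 1/a)): v_p = √[μ(2/r₁ − 1/a_t)] = 3.8467 km/s.
First burn Δv₁ = |v_p − v₁| = 0.9267 km/s.
Circular speed at r₂: v₂ = √(μ/r₂) = 1.140 km/s.
Transfer-orbit speed at r₂: v_a = √[μ(2/r₂ − 1/a_t)] = 0.5863 km/s.
Second burn Δv₂ = |v₂ − v_a| = 0.5537 km/s.
Δv = Δv₁ + Δv₂ = 0.9267 + 0.5537 = 1.480 km/s.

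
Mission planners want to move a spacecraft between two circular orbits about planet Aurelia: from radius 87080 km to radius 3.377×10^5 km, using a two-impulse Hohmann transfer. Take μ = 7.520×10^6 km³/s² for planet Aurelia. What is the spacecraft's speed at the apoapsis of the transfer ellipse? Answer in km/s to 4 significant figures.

Transfer-ellipse semi-major axis a_t = (r₁ + r₂)/2 = (87080 + 3.377×10^5)/2 = 2.1239×10^5 km.
At apoapsis, r = 3.377×10^5 km.
Applying v² = μ(2/r − 1/a_t): v = 3.022 km/s.

v = 3.022 km/s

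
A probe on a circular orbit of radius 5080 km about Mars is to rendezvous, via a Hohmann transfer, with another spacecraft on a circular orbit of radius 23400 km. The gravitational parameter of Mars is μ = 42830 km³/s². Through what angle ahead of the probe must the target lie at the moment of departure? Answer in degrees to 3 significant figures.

φ = 94.5°

Semi-major axis of the transfer orbit: a_t = (5080 + 23400)/2 = 14240 km.
The half-period of the transfer ellipse is t = π√(a_t³/μ) = 25795.3 s.
The target's mean motion on its circular orbit is ω₂ = √(μ/r₂³) = 5.78163×10^-5 rad/s.
Angle swept by the target during transfer: ω₂·t = 1.491389 rad = 85.4503°.
Arrival is 180° from departure on the ellipse, so φ = 180° − 85.4503° = 94.5°.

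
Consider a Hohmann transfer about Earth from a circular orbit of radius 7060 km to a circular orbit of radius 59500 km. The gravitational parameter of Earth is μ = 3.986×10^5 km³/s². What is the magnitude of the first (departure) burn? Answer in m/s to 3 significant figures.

Transfer-ellipse semi-major axis a_t = (r₁ + r₂)/2 = (7060 + 59500)/2 = 33280 km.
Circular speed at r = 7060 km: v_c = √(μ/r) = 7.5139 km/s.
Transfer-orbit speed at the same r (vis-viva, a = a_t): v_t = √[μ(2/r − 1/a_t)] = 10.047 km/s.
Δv₁ = |v_t − v_c| = |10.047 − 7.5139| = 2.533 km/s.

Δv₁ = 2530 m/s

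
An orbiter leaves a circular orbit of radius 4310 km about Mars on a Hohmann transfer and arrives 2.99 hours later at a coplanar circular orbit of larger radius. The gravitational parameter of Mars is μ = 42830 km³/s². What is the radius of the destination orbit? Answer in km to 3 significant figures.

r₂ = 11600 km

Transfer time t = 2.99 hours = 10764 s, and t = π√(a_t³/μ).
So a_t = (μ t²/π²)^(1/3) = (42830 × (10764)² / π²)^(1/3) = 7951.8 km.
Since a_t = (r₁ + r₂)/2, r₂ = 2a_t − r₁ = 2×7951.8 − 4310 = 11593.6 km.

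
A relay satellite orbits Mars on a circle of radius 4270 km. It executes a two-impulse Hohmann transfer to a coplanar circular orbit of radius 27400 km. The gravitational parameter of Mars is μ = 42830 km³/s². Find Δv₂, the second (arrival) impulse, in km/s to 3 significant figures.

Δv₂ = 0.601 km/s

The Hohmann ellipse has a_t = (r₁ + r₂)/2 = 15835 km.
On the circular orbit at r = 27400 km, v_c = √(μ/r) = 1.25026 km/s.
Vis-viva on the transfer ellipse at r = 27400 km gives v_t = √[μ(2/r − 1/a_t)] = 0.649238 km/s.
Δv₂ = |v_t − v_c| = |0.649238 − 1.25026| = 0.6010 km/s.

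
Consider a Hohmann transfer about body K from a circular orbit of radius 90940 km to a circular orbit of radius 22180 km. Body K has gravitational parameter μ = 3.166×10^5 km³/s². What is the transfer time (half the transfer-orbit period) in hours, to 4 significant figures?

The Hohmann ellipse has a_t = (r₁ + r₂)/2 = 56560 km.
Half the transfer-orbit period gives t = π√(a_t³/μ) = 75100 s.
Converting: 75100 s ÷ 3600 s/hour = 20.86 hours.

t = 20.86 hours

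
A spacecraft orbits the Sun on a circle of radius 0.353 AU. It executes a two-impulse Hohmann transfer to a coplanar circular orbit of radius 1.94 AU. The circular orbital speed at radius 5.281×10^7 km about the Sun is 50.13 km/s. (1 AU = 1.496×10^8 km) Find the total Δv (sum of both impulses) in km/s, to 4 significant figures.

Δv = 24.60 km/s

From the circular-orbit relation v² = μ/r at r = 5.281×10^7 km: μ = v²r = (50.13)² × 5.281×10^7 = 1.32712×10^11 km³/s².
In km: r₁ = 0.353 × 1.496×10^8 = 5.28088×10^7 km; r₂ = 1.94 × 1.496×10^8 = 2.90224×10^8 km.
Transfer-ellipse semi-major axis a_t = (r₁ + r₂)/2 = (5.28088×10^7 + 2.90224×10^8)/2 = 1.715164×10^8 km.
Circular speed at r₁: v₁ = √(μ/r₁) = √(1.32712×10^11/5.28088×10^7) = 50.13 km/s.
Transfer-orbit speed at r₁ (v² = μ(2/r − 1/a)): v_p = √[μ(2/r₁ − 1/a_t)] = 65.21 km/s.
First burn Δv₁ = |v_p − v₁| = 15.08 km/s.
Circular speed at r₂: v₂ = √(μ/r₂) = 21.384 km/s.
Transfer-orbit speed at r₂: v_a = √[μ(2/r₂ − 1/a_t)] = 11.866 km/s.
Second burn Δv₂ = |v₂ − v_a| = 9.518 km/s.
Total Δv = Δv₁ + Δv₂ = 24.60 km/s.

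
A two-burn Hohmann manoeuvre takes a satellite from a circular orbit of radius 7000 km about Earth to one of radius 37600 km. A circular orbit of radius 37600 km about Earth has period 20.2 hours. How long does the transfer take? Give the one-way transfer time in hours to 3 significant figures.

t = 4.61 hours

From Kepler's third law T² = 4π²r³/μ at r = 37600 km, T = 20.2 hours = 20.2 × 3600 s = 72720 s: μ = 4π²r³/T² = 3.96840×10^5 km³/s².
Semi-major axis of the transfer orbit: a_t = (7000 + 37600)/2 = 22300 km.
Transfer time t = π√(a_t³/μ) = π√((22300)³ / 3.96840×10^5) = 16610 s.
Converting: 16610 s ÷ 3600 s/hour = 4.61 hours.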